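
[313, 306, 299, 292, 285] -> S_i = 313 + -7*i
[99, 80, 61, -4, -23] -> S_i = Random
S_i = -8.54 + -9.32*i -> [-8.54, -17.86, -27.18, -36.5, -45.82]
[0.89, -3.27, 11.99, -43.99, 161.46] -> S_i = 0.89*(-3.67)^i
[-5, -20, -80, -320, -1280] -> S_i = -5*4^i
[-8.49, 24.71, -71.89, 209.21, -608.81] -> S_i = -8.49*(-2.91)^i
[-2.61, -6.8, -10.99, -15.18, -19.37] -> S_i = -2.61 + -4.19*i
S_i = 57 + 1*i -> [57, 58, 59, 60, 61]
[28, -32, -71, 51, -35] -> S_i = Random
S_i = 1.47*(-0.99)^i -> [1.47, -1.46, 1.44, -1.43, 1.41]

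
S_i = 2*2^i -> [2, 4, 8, 16, 32]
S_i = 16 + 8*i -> [16, 24, 32, 40, 48]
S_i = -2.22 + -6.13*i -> [-2.22, -8.35, -14.48, -20.61, -26.74]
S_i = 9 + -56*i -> [9, -47, -103, -159, -215]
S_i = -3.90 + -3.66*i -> [-3.9, -7.56, -11.22, -14.88, -18.54]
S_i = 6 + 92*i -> [6, 98, 190, 282, 374]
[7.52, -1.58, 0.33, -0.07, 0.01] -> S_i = 7.52*(-0.21)^i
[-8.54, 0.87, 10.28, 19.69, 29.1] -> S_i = -8.54 + 9.41*i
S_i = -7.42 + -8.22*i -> [-7.42, -15.64, -23.86, -32.08, -40.3]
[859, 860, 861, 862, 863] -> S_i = 859 + 1*i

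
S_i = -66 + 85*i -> [-66, 19, 104, 189, 274]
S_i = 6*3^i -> [6, 18, 54, 162, 486]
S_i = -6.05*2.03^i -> [-6.05, -12.28, -24.93, -50.61, -102.74]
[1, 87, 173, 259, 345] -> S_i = 1 + 86*i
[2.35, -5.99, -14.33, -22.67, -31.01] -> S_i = 2.35 + -8.34*i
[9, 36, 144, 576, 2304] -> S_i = 9*4^i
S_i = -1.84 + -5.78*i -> [-1.84, -7.62, -13.4, -19.18, -24.96]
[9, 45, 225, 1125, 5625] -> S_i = 9*5^i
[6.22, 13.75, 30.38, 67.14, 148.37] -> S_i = 6.22*2.21^i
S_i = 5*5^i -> [5, 25, 125, 625, 3125]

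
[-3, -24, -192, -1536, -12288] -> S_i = -3*8^i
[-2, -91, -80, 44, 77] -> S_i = Random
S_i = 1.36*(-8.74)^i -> [1.36, -11.89, 103.89, -907.97, 7935.69]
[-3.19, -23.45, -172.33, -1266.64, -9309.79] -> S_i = -3.19*7.35^i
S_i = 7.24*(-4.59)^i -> [7.24, -33.23, 152.53, -700.13, 3213.58]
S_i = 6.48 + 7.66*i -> [6.48, 14.14, 21.8, 29.46, 37.12]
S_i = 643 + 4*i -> [643, 647, 651, 655, 659]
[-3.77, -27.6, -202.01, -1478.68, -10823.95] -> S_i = -3.77*7.32^i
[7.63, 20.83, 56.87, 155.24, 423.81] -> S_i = 7.63*2.73^i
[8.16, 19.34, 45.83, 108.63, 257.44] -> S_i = 8.16*2.37^i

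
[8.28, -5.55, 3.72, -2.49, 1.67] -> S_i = 8.28*(-0.67)^i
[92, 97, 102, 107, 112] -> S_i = 92 + 5*i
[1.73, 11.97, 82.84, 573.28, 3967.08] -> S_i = 1.73*6.92^i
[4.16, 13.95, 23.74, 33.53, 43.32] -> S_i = 4.16 + 9.79*i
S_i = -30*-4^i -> [-30, 120, -480, 1920, -7680]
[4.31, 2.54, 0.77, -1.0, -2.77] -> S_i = 4.31 + -1.77*i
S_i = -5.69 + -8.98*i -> [-5.69, -14.67, -23.65, -32.63, -41.61]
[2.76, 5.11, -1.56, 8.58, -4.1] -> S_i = Random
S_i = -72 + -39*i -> [-72, -111, -150, -189, -228]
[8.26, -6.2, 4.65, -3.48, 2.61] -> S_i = 8.26*(-0.75)^i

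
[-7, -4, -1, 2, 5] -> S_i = -7 + 3*i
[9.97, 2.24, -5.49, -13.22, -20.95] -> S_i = 9.97 + -7.73*i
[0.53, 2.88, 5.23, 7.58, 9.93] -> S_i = 0.53 + 2.35*i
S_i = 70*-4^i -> [70, -280, 1120, -4480, 17920]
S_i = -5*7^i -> [-5, -35, -245, -1715, -12005]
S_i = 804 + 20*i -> [804, 824, 844, 864, 884]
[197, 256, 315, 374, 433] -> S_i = 197 + 59*i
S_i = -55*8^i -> [-55, -440, -3520, -28160, -225280]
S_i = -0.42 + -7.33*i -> [-0.42, -7.75, -15.08, -22.41, -29.74]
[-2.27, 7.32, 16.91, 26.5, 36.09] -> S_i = -2.27 + 9.59*i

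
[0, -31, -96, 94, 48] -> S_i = Random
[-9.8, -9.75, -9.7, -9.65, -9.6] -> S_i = -9.80 + 0.05*i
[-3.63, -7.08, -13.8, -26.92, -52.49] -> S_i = -3.63*1.95^i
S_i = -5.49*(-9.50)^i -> [-5.49, 52.16, -495.47, 4706.99, -44716.39]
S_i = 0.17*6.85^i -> [0.17, 1.16, 7.98, 54.64, 374.29]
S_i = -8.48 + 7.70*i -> [-8.48, -0.78, 6.92, 14.62, 22.32]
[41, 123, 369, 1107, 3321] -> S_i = 41*3^i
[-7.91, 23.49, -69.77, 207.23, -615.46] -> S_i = -7.91*(-2.97)^i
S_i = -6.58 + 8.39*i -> [-6.58, 1.81, 10.2, 18.59, 26.98]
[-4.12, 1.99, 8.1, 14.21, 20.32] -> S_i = -4.12 + 6.11*i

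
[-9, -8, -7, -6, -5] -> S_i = -9 + 1*i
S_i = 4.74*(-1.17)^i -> [4.74, -5.55, 6.49, -7.59, 8.88]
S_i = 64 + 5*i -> [64, 69, 74, 79, 84]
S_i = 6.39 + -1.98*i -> [6.39, 4.41, 2.43, 0.45, -1.53]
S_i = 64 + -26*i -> [64, 38, 12, -14, -40]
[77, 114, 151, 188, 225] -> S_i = 77 + 37*i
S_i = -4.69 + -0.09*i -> [-4.69, -4.78, -4.87, -4.96, -5.05]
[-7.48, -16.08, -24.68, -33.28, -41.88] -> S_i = -7.48 + -8.60*i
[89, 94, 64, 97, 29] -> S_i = Random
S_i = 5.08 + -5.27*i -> [5.08, -0.19, -5.46, -10.73, -16.0]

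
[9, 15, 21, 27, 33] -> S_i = 9 + 6*i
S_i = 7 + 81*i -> [7, 88, 169, 250, 331]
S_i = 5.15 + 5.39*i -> [5.15, 10.54, 15.93, 21.32, 26.71]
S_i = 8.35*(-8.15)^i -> [8.35, -68.05, 554.63, -4520.22, 36839.77]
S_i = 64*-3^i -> [64, -192, 576, -1728, 5184]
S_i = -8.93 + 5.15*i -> [-8.93, -3.78, 1.37, 6.52, 11.67]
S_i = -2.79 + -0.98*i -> [-2.79, -3.77, -4.75, -5.73, -6.71]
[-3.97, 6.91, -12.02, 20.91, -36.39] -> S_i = -3.97*(-1.74)^i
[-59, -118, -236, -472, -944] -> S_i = -59*2^i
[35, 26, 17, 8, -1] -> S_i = 35 + -9*i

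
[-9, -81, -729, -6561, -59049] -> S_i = -9*9^i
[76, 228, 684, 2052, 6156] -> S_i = 76*3^i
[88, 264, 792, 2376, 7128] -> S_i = 88*3^i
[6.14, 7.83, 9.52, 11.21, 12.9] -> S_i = 6.14 + 1.69*i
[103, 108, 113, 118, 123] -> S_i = 103 + 5*i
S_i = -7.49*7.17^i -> [-7.49, -53.7, -385.05, -2760.83, -19795.13]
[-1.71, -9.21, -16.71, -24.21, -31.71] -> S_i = -1.71 + -7.50*i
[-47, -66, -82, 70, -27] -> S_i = Random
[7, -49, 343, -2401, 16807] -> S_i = 7*-7^i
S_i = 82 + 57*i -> [82, 139, 196, 253, 310]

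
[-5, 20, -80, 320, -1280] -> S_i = -5*-4^i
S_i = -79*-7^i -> [-79, 553, -3871, 27097, -189679]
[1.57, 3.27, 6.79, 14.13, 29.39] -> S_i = 1.57*2.08^i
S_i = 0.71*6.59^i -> [0.71, 4.68, 30.83, 203.2, 1339.06]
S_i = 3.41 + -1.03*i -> [3.41, 2.38, 1.35, 0.32, -0.71]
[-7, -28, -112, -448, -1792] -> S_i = -7*4^i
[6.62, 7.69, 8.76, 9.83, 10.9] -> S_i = 6.62 + 1.07*i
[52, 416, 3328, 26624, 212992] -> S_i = 52*8^i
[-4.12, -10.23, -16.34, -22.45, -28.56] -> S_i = -4.12 + -6.11*i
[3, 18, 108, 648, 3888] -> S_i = 3*6^i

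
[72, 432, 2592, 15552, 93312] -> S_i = 72*6^i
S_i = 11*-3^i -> [11, -33, 99, -297, 891]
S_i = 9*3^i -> [9, 27, 81, 243, 729]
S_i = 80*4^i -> [80, 320, 1280, 5120, 20480]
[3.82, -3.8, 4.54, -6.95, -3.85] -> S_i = Random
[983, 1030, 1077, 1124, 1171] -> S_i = 983 + 47*i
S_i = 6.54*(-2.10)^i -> [6.54, -13.73, 28.84, -60.57, 127.19]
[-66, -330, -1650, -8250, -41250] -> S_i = -66*5^i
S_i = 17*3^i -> [17, 51, 153, 459, 1377]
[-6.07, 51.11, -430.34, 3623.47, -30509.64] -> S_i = -6.07*(-8.42)^i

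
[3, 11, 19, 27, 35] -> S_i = 3 + 8*i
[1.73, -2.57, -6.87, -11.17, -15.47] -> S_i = 1.73 + -4.30*i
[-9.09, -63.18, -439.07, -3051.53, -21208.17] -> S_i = -9.09*6.95^i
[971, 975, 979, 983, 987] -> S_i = 971 + 4*i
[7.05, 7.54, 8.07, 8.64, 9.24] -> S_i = 7.05*1.07^i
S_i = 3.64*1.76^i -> [3.64, 6.41, 11.28, 19.84, 34.93]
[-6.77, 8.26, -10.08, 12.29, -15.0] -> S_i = -6.77*(-1.22)^i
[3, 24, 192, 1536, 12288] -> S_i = 3*8^i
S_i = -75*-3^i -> [-75, 225, -675, 2025, -6075]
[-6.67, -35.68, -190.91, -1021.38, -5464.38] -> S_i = -6.67*5.35^i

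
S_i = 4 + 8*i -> [4, 12, 20, 28, 36]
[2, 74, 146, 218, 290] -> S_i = 2 + 72*i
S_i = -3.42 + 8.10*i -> [-3.42, 4.68, 12.78, 20.88, 28.98]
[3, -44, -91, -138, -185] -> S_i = 3 + -47*i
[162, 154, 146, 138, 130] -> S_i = 162 + -8*i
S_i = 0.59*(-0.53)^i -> [0.59, -0.31, 0.17, -0.09, 0.05]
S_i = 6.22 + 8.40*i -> [6.22, 14.62, 23.02, 31.42, 39.82]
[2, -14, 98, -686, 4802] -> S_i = 2*-7^i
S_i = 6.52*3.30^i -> [6.52, 21.52, 71.0, 234.31, 773.22]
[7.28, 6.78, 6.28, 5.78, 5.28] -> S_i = 7.28 + -0.50*i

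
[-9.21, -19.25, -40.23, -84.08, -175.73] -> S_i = -9.21*2.09^i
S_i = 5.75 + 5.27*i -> [5.75, 11.02, 16.29, 21.56, 26.83]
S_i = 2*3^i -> [2, 6, 18, 54, 162]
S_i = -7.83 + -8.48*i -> [-7.83, -16.31, -24.79, -33.27, -41.75]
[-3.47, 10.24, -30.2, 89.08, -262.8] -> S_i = -3.47*(-2.95)^i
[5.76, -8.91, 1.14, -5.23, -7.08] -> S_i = Random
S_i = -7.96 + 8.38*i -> [-7.96, 0.42, 8.8, 17.18, 25.56]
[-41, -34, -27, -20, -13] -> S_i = -41 + 7*i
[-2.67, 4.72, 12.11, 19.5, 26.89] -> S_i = -2.67 + 7.39*i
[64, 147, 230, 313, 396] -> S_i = 64 + 83*i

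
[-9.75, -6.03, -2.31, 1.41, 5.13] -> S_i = -9.75 + 3.72*i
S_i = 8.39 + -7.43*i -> [8.39, 0.96, -6.47, -13.9, -21.33]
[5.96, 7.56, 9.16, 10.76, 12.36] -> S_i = 5.96 + 1.60*i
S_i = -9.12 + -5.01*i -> [-9.12, -14.13, -19.14, -24.15, -29.16]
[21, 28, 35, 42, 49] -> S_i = 21 + 7*i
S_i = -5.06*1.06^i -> [-5.06, -5.36, -5.69, -6.03, -6.39]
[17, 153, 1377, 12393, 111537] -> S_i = 17*9^i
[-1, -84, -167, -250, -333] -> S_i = -1 + -83*i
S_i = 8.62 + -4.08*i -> [8.62, 4.54, 0.46, -3.62, -7.7]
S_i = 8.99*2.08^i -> [8.99, 18.7, 38.89, 80.9, 168.27]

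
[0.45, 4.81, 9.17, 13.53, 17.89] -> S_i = 0.45 + 4.36*i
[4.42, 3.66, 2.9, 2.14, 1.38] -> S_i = 4.42 + -0.76*i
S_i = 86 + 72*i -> [86, 158, 230, 302, 374]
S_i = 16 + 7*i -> [16, 23, 30, 37, 44]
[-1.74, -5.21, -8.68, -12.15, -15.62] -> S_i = -1.74 + -3.47*i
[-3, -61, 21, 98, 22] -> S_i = Random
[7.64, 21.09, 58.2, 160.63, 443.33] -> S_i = 7.64*2.76^i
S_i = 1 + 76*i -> [1, 77, 153, 229, 305]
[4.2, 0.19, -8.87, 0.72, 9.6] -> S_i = Random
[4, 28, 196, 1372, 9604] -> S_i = 4*7^i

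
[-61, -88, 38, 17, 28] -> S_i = Random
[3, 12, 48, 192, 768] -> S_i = 3*4^i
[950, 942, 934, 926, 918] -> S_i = 950 + -8*i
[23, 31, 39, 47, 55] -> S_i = 23 + 8*i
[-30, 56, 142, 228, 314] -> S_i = -30 + 86*i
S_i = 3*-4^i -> [3, -12, 48, -192, 768]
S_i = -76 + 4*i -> [-76, -72, -68, -64, -60]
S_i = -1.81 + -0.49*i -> [-1.81, -2.3, -2.79, -3.28, -3.77]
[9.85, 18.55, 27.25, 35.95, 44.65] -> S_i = 9.85 + 8.70*i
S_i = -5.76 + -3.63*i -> [-5.76, -9.39, -13.02, -16.65, -20.28]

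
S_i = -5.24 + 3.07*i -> [-5.24, -2.17, 0.9, 3.97, 7.04]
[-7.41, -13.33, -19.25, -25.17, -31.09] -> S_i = -7.41 + -5.92*i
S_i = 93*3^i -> [93, 279, 837, 2511, 7533]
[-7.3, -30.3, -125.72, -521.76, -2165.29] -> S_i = -7.30*4.15^i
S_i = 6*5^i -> [6, 30, 150, 750, 3750]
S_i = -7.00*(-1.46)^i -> [-7.0, 10.22, -14.92, 21.78, -31.81]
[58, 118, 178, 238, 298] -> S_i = 58 + 60*i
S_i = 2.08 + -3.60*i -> [2.08, -1.52, -5.12, -8.72, -12.32]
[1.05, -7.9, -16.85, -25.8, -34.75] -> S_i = 1.05 + -8.95*i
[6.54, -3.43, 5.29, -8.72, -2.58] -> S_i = Random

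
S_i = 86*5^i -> [86, 430, 2150, 10750, 53750]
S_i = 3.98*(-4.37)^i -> [3.98, -17.39, 76.01, -332.14, 1451.47]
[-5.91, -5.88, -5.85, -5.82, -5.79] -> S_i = -5.91 + 0.03*i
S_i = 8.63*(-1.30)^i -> [8.63, -11.22, 14.58, -18.96, 24.65]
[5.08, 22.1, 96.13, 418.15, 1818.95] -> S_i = 5.08*4.35^i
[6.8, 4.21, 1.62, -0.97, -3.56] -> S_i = 6.80 + -2.59*i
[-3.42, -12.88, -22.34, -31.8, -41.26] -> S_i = -3.42 + -9.46*i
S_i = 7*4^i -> [7, 28, 112, 448, 1792]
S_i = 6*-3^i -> [6, -18, 54, -162, 486]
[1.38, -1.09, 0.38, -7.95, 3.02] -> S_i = Random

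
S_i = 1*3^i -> [1, 3, 9, 27, 81]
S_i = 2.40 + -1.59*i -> [2.4, 0.81, -0.78, -2.37, -3.96]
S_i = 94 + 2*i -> [94, 96, 98, 100, 102]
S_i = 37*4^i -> [37, 148, 592, 2368, 9472]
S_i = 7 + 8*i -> [7, 15, 23, 31, 39]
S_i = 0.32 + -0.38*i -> [0.32, -0.06, -0.44, -0.82, -1.2]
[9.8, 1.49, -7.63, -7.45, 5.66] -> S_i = Random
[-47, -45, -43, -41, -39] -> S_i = -47 + 2*i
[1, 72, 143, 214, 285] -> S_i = 1 + 71*i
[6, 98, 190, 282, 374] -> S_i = 6 + 92*i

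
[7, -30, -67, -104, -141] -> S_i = 7 + -37*i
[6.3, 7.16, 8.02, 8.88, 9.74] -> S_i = 6.30 + 0.86*i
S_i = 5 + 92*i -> [5, 97, 189, 281, 373]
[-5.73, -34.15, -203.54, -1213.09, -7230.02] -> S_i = -5.73*5.96^i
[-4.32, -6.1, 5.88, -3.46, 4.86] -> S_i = Random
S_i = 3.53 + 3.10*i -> [3.53, 6.63, 9.73, 12.83, 15.93]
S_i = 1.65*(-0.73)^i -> [1.65, -1.2, 0.88, -0.64, 0.47]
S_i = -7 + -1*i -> [-7, -8, -9, -10, -11]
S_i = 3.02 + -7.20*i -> [3.02, -4.18, -11.38, -18.58, -25.78]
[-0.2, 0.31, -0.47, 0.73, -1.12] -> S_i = -0.20*(-1.54)^i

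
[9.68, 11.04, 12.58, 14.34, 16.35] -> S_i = 9.68*1.14^i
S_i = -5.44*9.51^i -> [-5.44, -51.73, -491.99, -4678.86, -44496.0]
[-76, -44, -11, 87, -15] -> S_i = Random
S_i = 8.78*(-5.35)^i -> [8.78, -46.97, 251.31, -1344.48, 7192.99]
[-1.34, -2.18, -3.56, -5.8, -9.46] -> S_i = -1.34*1.63^i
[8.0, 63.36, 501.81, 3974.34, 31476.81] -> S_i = 8.00*7.92^i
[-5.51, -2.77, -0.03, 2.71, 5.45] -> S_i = -5.51 + 2.74*i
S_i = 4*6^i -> [4, 24, 144, 864, 5184]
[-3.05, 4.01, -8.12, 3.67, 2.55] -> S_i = Random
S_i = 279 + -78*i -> [279, 201, 123, 45, -33]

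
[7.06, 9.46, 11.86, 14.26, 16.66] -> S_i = 7.06 + 2.40*i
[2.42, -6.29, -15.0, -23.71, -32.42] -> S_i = 2.42 + -8.71*i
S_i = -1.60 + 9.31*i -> [-1.6, 7.71, 17.02, 26.33, 35.64]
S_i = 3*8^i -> [3, 24, 192, 1536, 12288]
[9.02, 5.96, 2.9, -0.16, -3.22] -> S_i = 9.02 + -3.06*i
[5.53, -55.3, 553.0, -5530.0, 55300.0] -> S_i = 5.53*(-10.00)^i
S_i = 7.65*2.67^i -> [7.65, 20.43, 54.54, 145.61, 388.78]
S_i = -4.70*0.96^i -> [-4.7, -4.51, -4.33, -4.16, -3.99]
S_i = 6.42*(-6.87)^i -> [6.42, -44.11, 303.0, -2081.64, 14300.85]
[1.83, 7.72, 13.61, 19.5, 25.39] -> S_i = 1.83 + 5.89*i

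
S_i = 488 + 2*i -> [488, 490, 492, 494, 496]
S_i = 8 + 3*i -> [8, 11, 14, 17, 20]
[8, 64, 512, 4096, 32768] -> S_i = 8*8^i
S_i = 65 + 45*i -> [65, 110, 155, 200, 245]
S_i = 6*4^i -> [6, 24, 96, 384, 1536]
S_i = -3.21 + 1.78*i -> [-3.21, -1.43, 0.35, 2.13, 3.91]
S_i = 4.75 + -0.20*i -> [4.75, 4.55, 4.35, 4.15, 3.95]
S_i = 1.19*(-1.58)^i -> [1.19, -1.88, 2.97, -4.69, 7.42]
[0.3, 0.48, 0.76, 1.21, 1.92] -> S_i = 0.30*1.59^i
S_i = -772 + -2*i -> [-772, -774, -776, -778, -780]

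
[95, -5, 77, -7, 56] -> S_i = Random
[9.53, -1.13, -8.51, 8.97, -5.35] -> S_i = Random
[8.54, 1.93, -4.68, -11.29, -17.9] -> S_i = 8.54 + -6.61*i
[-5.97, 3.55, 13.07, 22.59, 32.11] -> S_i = -5.97 + 9.52*i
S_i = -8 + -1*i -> [-8, -9, -10, -11, -12]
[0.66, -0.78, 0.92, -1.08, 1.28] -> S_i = 0.66*(-1.18)^i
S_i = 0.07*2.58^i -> [0.07, 0.18, 0.47, 1.2, 3.1]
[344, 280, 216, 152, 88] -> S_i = 344 + -64*i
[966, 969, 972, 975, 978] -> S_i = 966 + 3*i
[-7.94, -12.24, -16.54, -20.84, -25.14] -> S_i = -7.94 + -4.30*i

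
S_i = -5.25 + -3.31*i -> [-5.25, -8.56, -11.87, -15.18, -18.49]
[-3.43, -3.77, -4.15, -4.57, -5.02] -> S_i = -3.43*1.10^i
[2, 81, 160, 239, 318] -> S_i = 2 + 79*i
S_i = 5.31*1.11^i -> [5.31, 5.89, 6.54, 7.26, 8.06]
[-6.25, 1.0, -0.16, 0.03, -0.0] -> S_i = -6.25*(-0.16)^i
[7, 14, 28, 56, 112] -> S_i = 7*2^i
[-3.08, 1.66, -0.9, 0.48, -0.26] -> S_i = -3.08*(-0.54)^i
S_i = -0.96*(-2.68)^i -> [-0.96, 2.57, -6.9, 18.48, -49.52]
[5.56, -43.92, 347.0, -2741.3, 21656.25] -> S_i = 5.56*(-7.90)^i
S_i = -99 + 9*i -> [-99, -90, -81, -72, -63]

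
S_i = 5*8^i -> [5, 40, 320, 2560, 20480]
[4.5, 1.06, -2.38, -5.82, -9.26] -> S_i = 4.50 + -3.44*i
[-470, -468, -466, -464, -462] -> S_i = -470 + 2*i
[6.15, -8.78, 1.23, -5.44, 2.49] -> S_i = Random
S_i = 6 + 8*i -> [6, 14, 22, 30, 38]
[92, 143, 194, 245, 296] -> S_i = 92 + 51*i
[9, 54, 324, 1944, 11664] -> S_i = 9*6^i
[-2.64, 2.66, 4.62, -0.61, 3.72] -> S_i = Random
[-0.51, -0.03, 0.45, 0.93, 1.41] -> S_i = -0.51 + 0.48*i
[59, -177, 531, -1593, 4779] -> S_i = 59*-3^i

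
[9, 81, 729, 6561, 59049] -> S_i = 9*9^i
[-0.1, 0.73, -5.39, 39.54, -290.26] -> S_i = -0.10*(-7.34)^i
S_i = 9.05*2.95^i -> [9.05, 26.7, 78.76, 232.33, 685.39]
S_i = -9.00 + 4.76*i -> [-9.0, -4.24, 0.52, 5.28, 10.04]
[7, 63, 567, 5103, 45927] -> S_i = 7*9^i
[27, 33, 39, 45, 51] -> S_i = 27 + 6*i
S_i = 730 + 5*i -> [730, 735, 740, 745, 750]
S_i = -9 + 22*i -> [-9, 13, 35, 57, 79]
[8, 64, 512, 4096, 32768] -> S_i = 8*8^i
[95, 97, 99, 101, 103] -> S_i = 95 + 2*i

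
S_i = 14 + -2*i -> [14, 12, 10, 8, 6]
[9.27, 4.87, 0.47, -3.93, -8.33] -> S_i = 9.27 + -4.40*i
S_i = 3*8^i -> [3, 24, 192, 1536, 12288]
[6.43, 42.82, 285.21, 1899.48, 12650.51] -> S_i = 6.43*6.66^i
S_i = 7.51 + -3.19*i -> [7.51, 4.32, 1.13, -2.06, -5.25]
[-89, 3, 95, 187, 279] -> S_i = -89 + 92*i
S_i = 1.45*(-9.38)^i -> [1.45, -13.6, 127.58, -1196.68, 11224.82]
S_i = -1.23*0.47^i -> [-1.23, -0.58, -0.27, -0.13, -0.06]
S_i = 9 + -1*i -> [9, 8, 7, 6, 5]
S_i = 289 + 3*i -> [289, 292, 295, 298, 301]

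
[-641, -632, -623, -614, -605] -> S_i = -641 + 9*i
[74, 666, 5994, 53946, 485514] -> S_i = 74*9^i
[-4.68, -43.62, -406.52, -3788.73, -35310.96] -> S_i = -4.68*9.32^i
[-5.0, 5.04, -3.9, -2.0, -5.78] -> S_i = Random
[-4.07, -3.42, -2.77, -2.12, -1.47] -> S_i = -4.07 + 0.65*i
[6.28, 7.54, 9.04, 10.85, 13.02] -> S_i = 6.28*1.20^i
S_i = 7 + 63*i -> [7, 70, 133, 196, 259]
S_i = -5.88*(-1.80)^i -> [-5.88, 10.58, -19.05, 34.29, -61.73]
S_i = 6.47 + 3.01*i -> [6.47, 9.48, 12.49, 15.5, 18.51]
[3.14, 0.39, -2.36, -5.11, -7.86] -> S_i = 3.14 + -2.75*i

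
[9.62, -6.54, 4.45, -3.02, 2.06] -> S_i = 9.62*(-0.68)^i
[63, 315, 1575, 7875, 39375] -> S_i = 63*5^i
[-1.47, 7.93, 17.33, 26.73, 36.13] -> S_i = -1.47 + 9.40*i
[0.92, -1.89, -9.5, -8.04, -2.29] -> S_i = Random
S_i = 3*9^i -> [3, 27, 243, 2187, 19683]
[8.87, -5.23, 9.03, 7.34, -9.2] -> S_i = Random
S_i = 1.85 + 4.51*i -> [1.85, 6.36, 10.87, 15.38, 19.89]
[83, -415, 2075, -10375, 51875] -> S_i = 83*-5^i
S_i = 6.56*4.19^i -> [6.56, 27.49, 115.17, 482.55, 2021.9]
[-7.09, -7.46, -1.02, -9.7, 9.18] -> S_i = Random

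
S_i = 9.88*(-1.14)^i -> [9.88, -11.26, 12.84, -14.64, 16.69]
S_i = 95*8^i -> [95, 760, 6080, 48640, 389120]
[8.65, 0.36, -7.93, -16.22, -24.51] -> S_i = 8.65 + -8.29*i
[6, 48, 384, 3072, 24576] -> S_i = 6*8^i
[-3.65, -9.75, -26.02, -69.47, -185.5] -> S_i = -3.65*2.67^i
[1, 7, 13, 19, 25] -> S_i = 1 + 6*i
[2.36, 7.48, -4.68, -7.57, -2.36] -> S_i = Random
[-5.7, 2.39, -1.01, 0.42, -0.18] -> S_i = -5.70*(-0.42)^i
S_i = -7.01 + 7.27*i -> [-7.01, 0.26, 7.53, 14.8, 22.07]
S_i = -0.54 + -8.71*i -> [-0.54, -9.25, -17.96, -26.67, -35.38]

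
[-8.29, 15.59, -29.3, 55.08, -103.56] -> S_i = -8.29*(-1.88)^i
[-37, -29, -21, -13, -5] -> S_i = -37 + 8*i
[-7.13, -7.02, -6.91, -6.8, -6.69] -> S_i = -7.13 + 0.11*i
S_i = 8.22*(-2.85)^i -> [8.22, -23.43, 66.77, -190.29, 542.31]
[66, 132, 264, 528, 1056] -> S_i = 66*2^i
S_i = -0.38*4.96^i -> [-0.38, -1.88, -9.35, -46.37, -229.99]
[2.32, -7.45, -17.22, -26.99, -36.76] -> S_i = 2.32 + -9.77*i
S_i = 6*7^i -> [6, 42, 294, 2058, 14406]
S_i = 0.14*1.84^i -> [0.14, 0.26, 0.47, 0.87, 1.6]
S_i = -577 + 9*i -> [-577, -568, -559, -550, -541]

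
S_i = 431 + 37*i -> [431, 468, 505, 542, 579]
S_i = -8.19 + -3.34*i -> [-8.19, -11.53, -14.87, -18.21, -21.55]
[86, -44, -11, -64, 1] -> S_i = Random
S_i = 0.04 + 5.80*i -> [0.04, 5.84, 11.64, 17.44, 23.24]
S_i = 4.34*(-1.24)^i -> [4.34, -5.38, 6.67, -8.27, 10.26]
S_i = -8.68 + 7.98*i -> [-8.68, -0.7, 7.28, 15.26, 23.24]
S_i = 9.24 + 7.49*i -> [9.24, 16.73, 24.22, 31.71, 39.2]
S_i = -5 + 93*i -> [-5, 88, 181, 274, 367]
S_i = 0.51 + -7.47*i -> [0.51, -6.96, -14.43, -21.9, -29.37]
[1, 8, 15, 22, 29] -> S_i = 1 + 7*i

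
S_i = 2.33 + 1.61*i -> [2.33, 3.94, 5.55, 7.16, 8.77]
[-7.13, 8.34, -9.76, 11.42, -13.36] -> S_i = -7.13*(-1.17)^i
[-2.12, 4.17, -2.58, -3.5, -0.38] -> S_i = Random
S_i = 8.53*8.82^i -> [8.53, 75.23, 663.57, 5852.68, 51620.64]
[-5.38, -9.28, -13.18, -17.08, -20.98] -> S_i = -5.38 + -3.90*i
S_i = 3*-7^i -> [3, -21, 147, -1029, 7203]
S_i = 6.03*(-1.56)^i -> [6.03, -9.41, 14.67, -22.89, 35.71]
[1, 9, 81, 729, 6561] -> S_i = 1*9^i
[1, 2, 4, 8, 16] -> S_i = 1*2^i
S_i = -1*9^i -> [-1, -9, -81, -729, -6561]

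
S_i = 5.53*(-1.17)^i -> [5.53, -6.47, 7.57, -8.86, 10.36]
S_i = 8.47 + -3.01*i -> [8.47, 5.46, 2.45, -0.56, -3.57]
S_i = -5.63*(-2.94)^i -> [-5.63, 16.55, -48.66, 143.07, -420.63]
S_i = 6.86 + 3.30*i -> [6.86, 10.16, 13.46, 16.76, 20.06]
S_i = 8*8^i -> [8, 64, 512, 4096, 32768]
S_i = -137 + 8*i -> [-137, -129, -121, -113, -105]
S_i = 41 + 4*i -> [41, 45, 49, 53, 57]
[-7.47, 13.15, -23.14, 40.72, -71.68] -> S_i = -7.47*(-1.76)^i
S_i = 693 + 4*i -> [693, 697, 701, 705, 709]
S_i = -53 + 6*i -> [-53, -47, -41, -35, -29]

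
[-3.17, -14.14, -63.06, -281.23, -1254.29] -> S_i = -3.17*4.46^i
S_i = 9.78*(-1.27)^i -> [9.78, -12.42, 15.77, -20.03, 25.44]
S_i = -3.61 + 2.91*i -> [-3.61, -0.7, 2.21, 5.12, 8.03]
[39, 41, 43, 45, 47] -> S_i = 39 + 2*i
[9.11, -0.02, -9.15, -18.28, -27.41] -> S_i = 9.11 + -9.13*i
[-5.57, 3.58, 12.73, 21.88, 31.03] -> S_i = -5.57 + 9.15*i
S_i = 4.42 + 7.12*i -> [4.42, 11.54, 18.66, 25.78, 32.9]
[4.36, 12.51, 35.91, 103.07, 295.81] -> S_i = 4.36*2.87^i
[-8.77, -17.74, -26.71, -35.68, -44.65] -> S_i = -8.77 + -8.97*i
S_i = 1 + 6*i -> [1, 7, 13, 19, 25]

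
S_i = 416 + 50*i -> [416, 466, 516, 566, 616]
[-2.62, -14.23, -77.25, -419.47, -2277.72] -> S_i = -2.62*5.43^i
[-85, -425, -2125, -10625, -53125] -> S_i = -85*5^i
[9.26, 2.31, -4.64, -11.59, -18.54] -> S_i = 9.26 + -6.95*i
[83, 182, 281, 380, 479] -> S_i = 83 + 99*i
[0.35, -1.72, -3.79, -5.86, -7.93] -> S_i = 0.35 + -2.07*i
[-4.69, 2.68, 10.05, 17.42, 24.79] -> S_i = -4.69 + 7.37*i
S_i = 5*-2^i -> [5, -10, 20, -40, 80]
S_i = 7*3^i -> [7, 21, 63, 189, 567]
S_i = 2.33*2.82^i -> [2.33, 6.57, 18.53, 52.25, 147.35]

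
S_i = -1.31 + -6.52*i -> [-1.31, -7.83, -14.35, -20.87, -27.39]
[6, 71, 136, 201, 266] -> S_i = 6 + 65*i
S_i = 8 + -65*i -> [8, -57, -122, -187, -252]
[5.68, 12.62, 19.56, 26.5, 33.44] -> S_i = 5.68 + 6.94*i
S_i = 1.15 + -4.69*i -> [1.15, -3.54, -8.23, -12.92, -17.61]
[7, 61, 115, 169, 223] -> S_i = 7 + 54*i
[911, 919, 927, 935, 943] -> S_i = 911 + 8*i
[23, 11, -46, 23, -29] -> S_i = Random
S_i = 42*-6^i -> [42, -252, 1512, -9072, 54432]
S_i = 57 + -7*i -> [57, 50, 43, 36, 29]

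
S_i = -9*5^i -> [-9, -45, -225, -1125, -5625]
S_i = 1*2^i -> [1, 2, 4, 8, 16]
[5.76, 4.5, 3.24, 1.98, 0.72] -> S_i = 5.76 + -1.26*i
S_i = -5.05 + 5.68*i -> [-5.05, 0.63, 6.31, 11.99, 17.67]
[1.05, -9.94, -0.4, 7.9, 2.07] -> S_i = Random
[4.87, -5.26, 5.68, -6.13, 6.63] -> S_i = 4.87*(-1.08)^i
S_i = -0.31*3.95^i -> [-0.31, -1.22, -4.84, -19.11, -75.47]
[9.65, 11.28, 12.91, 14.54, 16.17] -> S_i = 9.65 + 1.63*i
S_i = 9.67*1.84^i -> [9.67, 17.79, 32.74, 60.24, 110.84]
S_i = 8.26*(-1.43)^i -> [8.26, -11.81, 16.89, -24.15, 34.54]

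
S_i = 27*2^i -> [27, 54, 108, 216, 432]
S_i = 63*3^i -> [63, 189, 567, 1701, 5103]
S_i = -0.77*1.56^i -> [-0.77, -1.2, -1.87, -2.92, -4.56]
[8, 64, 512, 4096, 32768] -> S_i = 8*8^i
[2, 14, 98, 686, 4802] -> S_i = 2*7^i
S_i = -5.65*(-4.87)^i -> [-5.65, 27.52, -134.0, 652.58, -3178.08]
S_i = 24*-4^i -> [24, -96, 384, -1536, 6144]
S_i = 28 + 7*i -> [28, 35, 42, 49, 56]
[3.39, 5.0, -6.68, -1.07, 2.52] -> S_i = Random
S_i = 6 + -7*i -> [6, -1, -8, -15, -22]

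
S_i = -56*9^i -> [-56, -504, -4536, -40824, -367416]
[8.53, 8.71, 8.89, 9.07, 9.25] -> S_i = 8.53 + 0.18*i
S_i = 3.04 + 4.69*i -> [3.04, 7.73, 12.42, 17.11, 21.8]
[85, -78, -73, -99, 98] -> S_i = Random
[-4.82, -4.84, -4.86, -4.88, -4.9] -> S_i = -4.82 + -0.02*i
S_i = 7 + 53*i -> [7, 60, 113, 166, 219]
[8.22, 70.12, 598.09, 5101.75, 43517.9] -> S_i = 8.22*8.53^i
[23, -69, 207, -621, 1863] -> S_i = 23*-3^i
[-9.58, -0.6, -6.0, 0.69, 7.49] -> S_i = Random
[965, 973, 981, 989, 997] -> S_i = 965 + 8*i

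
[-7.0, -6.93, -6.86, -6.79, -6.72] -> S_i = -7.00 + 0.07*i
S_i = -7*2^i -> [-7, -14, -28, -56, -112]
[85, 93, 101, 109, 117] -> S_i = 85 + 8*i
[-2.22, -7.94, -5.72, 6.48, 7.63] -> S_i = Random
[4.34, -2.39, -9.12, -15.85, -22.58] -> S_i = 4.34 + -6.73*i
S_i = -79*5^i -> [-79, -395, -1975, -9875, -49375]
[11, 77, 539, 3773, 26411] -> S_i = 11*7^i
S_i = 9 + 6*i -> [9, 15, 21, 27, 33]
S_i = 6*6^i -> [6, 36, 216, 1296, 7776]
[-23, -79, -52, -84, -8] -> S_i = Random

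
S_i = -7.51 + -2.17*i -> [-7.51, -9.68, -11.85, -14.02, -16.19]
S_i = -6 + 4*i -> [-6, -2, 2, 6, 10]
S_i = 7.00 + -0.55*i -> [7.0, 6.45, 5.9, 5.35, 4.8]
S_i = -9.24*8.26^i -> [-9.24, -76.32, -630.42, -5207.29, -43012.25]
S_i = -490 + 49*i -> [-490, -441, -392, -343, -294]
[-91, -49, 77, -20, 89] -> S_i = Random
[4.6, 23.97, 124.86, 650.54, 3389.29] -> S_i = 4.60*5.21^i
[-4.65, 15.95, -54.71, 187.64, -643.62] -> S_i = -4.65*(-3.43)^i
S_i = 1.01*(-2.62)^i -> [1.01, -2.65, 6.93, -18.16, 47.59]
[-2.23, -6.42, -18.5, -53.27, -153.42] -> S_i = -2.23*2.88^i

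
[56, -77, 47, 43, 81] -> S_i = Random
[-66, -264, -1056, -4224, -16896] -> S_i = -66*4^i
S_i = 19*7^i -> [19, 133, 931, 6517, 45619]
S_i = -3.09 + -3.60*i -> [-3.09, -6.69, -10.29, -13.89, -17.49]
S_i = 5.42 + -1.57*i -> [5.42, 3.85, 2.28, 0.71, -0.86]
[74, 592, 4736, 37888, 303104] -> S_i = 74*8^i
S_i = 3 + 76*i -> [3, 79, 155, 231, 307]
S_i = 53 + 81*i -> [53, 134, 215, 296, 377]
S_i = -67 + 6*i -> [-67, -61, -55, -49, -43]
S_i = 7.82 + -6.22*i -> [7.82, 1.6, -4.62, -10.84, -17.06]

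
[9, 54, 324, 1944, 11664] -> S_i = 9*6^i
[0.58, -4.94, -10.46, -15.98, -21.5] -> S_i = 0.58 + -5.52*i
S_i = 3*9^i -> [3, 27, 243, 2187, 19683]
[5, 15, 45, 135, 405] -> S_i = 5*3^i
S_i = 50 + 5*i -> [50, 55, 60, 65, 70]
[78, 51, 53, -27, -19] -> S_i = Random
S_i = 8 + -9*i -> [8, -1, -10, -19, -28]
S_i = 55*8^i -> [55, 440, 3520, 28160, 225280]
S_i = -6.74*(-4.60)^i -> [-6.74, 31.0, -142.62, 656.04, -3017.81]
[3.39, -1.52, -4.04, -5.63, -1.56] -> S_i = Random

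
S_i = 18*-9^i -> [18, -162, 1458, -13122, 118098]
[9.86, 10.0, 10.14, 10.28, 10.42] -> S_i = 9.86 + 0.14*i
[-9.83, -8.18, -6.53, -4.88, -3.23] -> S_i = -9.83 + 1.65*i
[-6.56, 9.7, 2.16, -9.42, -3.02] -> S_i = Random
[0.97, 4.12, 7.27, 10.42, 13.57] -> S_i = 0.97 + 3.15*i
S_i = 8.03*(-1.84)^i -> [8.03, -14.78, 27.19, -50.02, 92.04]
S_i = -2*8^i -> [-2, -16, -128, -1024, -8192]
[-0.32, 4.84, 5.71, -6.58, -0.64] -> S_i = Random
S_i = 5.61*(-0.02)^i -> [5.61, -0.11, 0.0, -0.0, 0.0]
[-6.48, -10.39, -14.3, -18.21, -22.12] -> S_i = -6.48 + -3.91*i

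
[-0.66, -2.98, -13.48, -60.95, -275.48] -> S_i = -0.66*4.52^i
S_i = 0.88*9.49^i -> [0.88, 8.35, 79.25, 752.11, 7137.52]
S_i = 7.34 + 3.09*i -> [7.34, 10.43, 13.52, 16.61, 19.7]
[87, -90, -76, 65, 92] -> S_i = Random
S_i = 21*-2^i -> [21, -42, 84, -168, 336]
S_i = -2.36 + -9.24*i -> [-2.36, -11.6, -20.84, -30.08, -39.32]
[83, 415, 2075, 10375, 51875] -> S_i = 83*5^i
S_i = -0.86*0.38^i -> [-0.86, -0.33, -0.12, -0.05, -0.02]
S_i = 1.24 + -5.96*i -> [1.24, -4.72, -10.68, -16.64, -22.6]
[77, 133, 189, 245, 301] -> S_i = 77 + 56*i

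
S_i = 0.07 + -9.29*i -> [0.07, -9.22, -18.51, -27.8, -37.09]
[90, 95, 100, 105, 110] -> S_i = 90 + 5*i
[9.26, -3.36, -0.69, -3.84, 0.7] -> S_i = Random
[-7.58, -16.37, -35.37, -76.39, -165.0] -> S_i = -7.58*2.16^i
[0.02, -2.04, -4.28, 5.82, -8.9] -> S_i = Random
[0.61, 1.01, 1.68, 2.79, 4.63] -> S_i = 0.61*1.66^i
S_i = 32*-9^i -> [32, -288, 2592, -23328, 209952]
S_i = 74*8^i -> [74, 592, 4736, 37888, 303104]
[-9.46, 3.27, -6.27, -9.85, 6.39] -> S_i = Random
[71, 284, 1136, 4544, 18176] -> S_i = 71*4^i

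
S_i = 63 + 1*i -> [63, 64, 65, 66, 67]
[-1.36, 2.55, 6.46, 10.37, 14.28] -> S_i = -1.36 + 3.91*i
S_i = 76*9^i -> [76, 684, 6156, 55404, 498636]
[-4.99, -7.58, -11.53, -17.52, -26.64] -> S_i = -4.99*1.52^i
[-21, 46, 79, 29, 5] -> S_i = Random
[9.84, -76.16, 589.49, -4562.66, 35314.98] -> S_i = 9.84*(-7.74)^i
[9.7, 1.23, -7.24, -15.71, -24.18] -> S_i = 9.70 + -8.47*i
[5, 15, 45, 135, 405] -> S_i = 5*3^i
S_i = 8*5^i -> [8, 40, 200, 1000, 5000]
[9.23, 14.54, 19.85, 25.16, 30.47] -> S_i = 9.23 + 5.31*i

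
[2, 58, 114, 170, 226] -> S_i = 2 + 56*i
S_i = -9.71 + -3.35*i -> [-9.71, -13.06, -16.41, -19.76, -23.11]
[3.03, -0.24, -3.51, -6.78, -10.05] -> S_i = 3.03 + -3.27*i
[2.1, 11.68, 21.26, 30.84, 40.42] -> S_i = 2.10 + 9.58*i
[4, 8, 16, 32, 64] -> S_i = 4*2^i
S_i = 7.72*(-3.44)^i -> [7.72, -26.56, 91.36, -314.26, 1081.06]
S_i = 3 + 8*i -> [3, 11, 19, 27, 35]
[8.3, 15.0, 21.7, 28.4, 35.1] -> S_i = 8.30 + 6.70*i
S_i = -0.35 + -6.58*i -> [-0.35, -6.93, -13.51, -20.09, -26.67]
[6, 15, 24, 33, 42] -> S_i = 6 + 9*i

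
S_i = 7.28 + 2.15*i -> [7.28, 9.43, 11.58, 13.73, 15.88]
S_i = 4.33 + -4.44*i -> [4.33, -0.11, -4.55, -8.99, -13.43]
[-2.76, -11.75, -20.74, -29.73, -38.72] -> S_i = -2.76 + -8.99*i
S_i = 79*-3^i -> [79, -237, 711, -2133, 6399]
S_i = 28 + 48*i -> [28, 76, 124, 172, 220]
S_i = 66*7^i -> [66, 462, 3234, 22638, 158466]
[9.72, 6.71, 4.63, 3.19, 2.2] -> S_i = 9.72*0.69^i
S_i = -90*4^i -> [-90, -360, -1440, -5760, -23040]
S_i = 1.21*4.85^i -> [1.21, 5.87, 28.46, 138.04, 669.5]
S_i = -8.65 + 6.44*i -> [-8.65, -2.21, 4.23, 10.67, 17.11]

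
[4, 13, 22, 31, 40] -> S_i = 4 + 9*i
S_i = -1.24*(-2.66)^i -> [-1.24, 3.3, -8.77, 23.34, -62.08]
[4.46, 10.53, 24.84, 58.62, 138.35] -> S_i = 4.46*2.36^i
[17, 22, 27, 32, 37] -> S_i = 17 + 5*i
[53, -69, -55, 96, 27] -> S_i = Random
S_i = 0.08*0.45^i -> [0.08, 0.04, 0.02, 0.01, 0.0]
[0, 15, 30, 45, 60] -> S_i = 0 + 15*i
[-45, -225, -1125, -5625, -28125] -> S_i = -45*5^i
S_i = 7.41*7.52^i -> [7.41, 55.72, 419.04, 3151.17, 23696.79]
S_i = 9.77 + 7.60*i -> [9.77, 17.37, 24.97, 32.57, 40.17]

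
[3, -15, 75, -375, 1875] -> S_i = 3*-5^i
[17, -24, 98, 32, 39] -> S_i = Random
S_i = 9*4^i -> [9, 36, 144, 576, 2304]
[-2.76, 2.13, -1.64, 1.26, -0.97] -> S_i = -2.76*(-0.77)^i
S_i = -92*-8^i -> [-92, 736, -5888, 47104, -376832]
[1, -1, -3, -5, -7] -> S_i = 1 + -2*i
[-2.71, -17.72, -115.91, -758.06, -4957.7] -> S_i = -2.71*6.54^i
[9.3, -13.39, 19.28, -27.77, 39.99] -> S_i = 9.30*(-1.44)^i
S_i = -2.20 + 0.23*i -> [-2.2, -1.97, -1.74, -1.51, -1.28]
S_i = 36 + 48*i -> [36, 84, 132, 180, 228]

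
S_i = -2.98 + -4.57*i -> [-2.98, -7.55, -12.12, -16.69, -21.26]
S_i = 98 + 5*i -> [98, 103, 108, 113, 118]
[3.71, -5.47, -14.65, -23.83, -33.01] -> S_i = 3.71 + -9.18*i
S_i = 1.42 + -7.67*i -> [1.42, -6.25, -13.92, -21.59, -29.26]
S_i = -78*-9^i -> [-78, 702, -6318, 56862, -511758]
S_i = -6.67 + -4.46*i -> [-6.67, -11.13, -15.59, -20.05, -24.51]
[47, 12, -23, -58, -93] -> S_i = 47 + -35*i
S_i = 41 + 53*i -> [41, 94, 147, 200, 253]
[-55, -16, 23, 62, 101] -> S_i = -55 + 39*i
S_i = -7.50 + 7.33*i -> [-7.5, -0.17, 7.16, 14.49, 21.82]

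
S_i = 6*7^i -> [6, 42, 294, 2058, 14406]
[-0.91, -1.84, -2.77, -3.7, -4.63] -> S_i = -0.91 + -0.93*i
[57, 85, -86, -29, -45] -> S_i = Random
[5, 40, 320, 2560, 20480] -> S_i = 5*8^i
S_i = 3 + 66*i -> [3, 69, 135, 201, 267]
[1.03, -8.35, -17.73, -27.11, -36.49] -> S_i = 1.03 + -9.38*i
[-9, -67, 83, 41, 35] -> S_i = Random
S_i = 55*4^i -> [55, 220, 880, 3520, 14080]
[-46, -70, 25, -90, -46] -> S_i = Random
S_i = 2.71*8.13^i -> [2.71, 22.03, 179.12, 1456.27, 11839.45]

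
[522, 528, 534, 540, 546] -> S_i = 522 + 6*i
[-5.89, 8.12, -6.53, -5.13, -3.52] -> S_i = Random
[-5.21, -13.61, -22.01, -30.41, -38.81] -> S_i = -5.21 + -8.40*i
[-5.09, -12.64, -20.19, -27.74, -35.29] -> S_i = -5.09 + -7.55*i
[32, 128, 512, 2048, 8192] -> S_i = 32*4^i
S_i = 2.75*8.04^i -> [2.75, 22.11, 177.76, 1429.23, 11490.98]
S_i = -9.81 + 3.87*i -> [-9.81, -5.94, -2.07, 1.8, 5.67]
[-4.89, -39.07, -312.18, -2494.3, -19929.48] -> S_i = -4.89*7.99^i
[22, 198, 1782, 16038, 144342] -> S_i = 22*9^i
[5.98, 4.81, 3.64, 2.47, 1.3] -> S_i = 5.98 + -1.17*i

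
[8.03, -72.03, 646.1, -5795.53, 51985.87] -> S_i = 8.03*(-8.97)^i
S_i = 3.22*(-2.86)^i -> [3.22, -9.21, 26.34, -75.33, 215.44]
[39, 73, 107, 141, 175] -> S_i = 39 + 34*i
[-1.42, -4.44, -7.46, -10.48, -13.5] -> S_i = -1.42 + -3.02*i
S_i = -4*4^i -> [-4, -16, -64, -256, -1024]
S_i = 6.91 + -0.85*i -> [6.91, 6.06, 5.21, 4.36, 3.51]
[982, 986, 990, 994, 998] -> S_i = 982 + 4*i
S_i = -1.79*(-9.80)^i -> [-1.79, 17.54, -171.91, 1684.73, -16510.39]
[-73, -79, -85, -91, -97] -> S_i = -73 + -6*i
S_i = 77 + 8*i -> [77, 85, 93, 101, 109]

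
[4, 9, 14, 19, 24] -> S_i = 4 + 5*i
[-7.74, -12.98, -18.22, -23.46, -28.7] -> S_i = -7.74 + -5.24*i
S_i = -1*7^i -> [-1, -7, -49, -343, -2401]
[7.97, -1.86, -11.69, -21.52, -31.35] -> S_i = 7.97 + -9.83*i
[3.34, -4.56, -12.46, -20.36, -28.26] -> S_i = 3.34 + -7.90*i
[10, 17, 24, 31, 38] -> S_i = 10 + 7*i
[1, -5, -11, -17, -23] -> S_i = 1 + -6*i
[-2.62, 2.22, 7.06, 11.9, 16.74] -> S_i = -2.62 + 4.84*i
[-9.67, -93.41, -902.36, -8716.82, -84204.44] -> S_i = -9.67*9.66^i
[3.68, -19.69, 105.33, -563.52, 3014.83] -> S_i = 3.68*(-5.35)^i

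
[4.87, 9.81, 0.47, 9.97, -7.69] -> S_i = Random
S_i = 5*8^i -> [5, 40, 320, 2560, 20480]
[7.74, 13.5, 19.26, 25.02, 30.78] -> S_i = 7.74 + 5.76*i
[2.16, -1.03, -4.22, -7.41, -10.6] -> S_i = 2.16 + -3.19*i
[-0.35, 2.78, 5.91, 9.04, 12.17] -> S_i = -0.35 + 3.13*i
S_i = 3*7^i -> [3, 21, 147, 1029, 7203]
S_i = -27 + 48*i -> [-27, 21, 69, 117, 165]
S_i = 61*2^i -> [61, 122, 244, 488, 976]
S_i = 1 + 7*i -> [1, 8, 15, 22, 29]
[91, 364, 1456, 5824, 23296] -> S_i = 91*4^i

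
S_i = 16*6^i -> [16, 96, 576, 3456, 20736]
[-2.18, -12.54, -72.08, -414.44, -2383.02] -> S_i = -2.18*5.75^i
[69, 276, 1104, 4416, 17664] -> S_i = 69*4^i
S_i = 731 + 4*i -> [731, 735, 739, 743, 747]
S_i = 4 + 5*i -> [4, 9, 14, 19, 24]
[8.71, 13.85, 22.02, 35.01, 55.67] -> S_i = 8.71*1.59^i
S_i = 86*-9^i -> [86, -774, 6966, -62694, 564246]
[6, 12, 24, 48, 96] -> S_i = 6*2^i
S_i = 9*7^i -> [9, 63, 441, 3087, 21609]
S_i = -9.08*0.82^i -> [-9.08, -7.45, -6.11, -5.01, -4.11]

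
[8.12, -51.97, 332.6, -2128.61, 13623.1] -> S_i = 8.12*(-6.40)^i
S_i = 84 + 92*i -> [84, 176, 268, 360, 452]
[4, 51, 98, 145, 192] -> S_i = 4 + 47*i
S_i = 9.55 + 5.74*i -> [9.55, 15.29, 21.03, 26.77, 32.51]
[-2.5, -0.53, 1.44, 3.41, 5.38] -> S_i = -2.50 + 1.97*i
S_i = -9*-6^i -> [-9, 54, -324, 1944, -11664]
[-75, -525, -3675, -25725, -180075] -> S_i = -75*7^i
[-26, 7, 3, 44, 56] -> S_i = Random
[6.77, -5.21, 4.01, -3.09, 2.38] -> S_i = 6.77*(-0.77)^i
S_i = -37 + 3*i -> [-37, -34, -31, -28, -25]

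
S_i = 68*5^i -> [68, 340, 1700, 8500, 42500]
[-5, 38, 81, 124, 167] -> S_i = -5 + 43*i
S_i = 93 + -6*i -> [93, 87, 81, 75, 69]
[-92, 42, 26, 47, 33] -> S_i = Random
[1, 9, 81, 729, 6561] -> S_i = 1*9^i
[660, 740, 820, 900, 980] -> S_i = 660 + 80*i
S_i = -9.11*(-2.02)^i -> [-9.11, 18.4, -37.17, 75.09, -151.68]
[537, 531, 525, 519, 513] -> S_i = 537 + -6*i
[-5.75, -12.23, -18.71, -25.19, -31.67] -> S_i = -5.75 + -6.48*i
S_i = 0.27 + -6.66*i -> [0.27, -6.39, -13.05, -19.71, -26.37]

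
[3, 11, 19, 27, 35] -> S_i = 3 + 8*i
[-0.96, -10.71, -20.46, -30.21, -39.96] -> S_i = -0.96 + -9.75*i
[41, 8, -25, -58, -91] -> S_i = 41 + -33*i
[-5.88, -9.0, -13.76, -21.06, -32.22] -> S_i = -5.88*1.53^i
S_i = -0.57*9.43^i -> [-0.57, -5.38, -50.69, -477.98, -4507.35]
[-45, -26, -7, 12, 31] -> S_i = -45 + 19*i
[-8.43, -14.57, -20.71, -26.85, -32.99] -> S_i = -8.43 + -6.14*i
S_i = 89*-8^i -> [89, -712, 5696, -45568, 364544]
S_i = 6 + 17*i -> [6, 23, 40, 57, 74]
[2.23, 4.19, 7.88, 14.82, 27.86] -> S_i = 2.23*1.88^i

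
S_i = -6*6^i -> [-6, -36, -216, -1296, -7776]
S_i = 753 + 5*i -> [753, 758, 763, 768, 773]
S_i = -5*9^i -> [-5, -45, -405, -3645, -32805]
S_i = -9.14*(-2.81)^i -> [-9.14, 25.68, -72.17, 202.8, -569.86]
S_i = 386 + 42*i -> [386, 428, 470, 512, 554]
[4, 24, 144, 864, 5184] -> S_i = 4*6^i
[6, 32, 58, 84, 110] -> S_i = 6 + 26*i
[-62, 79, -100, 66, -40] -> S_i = Random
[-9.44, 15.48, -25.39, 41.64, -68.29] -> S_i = -9.44*(-1.64)^i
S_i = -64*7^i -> [-64, -448, -3136, -21952, -153664]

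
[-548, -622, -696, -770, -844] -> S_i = -548 + -74*i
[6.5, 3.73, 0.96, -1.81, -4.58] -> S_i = 6.50 + -2.77*i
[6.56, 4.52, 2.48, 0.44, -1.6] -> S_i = 6.56 + -2.04*i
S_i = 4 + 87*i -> [4, 91, 178, 265, 352]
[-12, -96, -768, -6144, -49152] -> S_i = -12*8^i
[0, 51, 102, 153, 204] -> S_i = 0 + 51*i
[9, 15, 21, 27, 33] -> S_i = 9 + 6*i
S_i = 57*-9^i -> [57, -513, 4617, -41553, 373977]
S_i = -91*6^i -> [-91, -546, -3276, -19656, -117936]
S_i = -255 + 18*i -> [-255, -237, -219, -201, -183]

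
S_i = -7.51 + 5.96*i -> [-7.51, -1.55, 4.41, 10.37, 16.33]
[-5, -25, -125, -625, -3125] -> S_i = -5*5^i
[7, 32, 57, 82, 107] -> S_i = 7 + 25*i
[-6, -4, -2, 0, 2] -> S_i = -6 + 2*i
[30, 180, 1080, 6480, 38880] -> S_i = 30*6^i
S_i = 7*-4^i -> [7, -28, 112, -448, 1792]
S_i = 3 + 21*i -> [3, 24, 45, 66, 87]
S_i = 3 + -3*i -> [3, 0, -3, -6, -9]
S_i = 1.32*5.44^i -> [1.32, 7.18, 39.06, 212.51, 1156.03]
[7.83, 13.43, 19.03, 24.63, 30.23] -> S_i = 7.83 + 5.60*i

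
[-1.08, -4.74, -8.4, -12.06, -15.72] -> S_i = -1.08 + -3.66*i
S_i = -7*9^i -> [-7, -63, -567, -5103, -45927]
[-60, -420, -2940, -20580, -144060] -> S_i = -60*7^i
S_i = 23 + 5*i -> [23, 28, 33, 38, 43]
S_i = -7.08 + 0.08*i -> [-7.08, -7.0, -6.92, -6.84, -6.76]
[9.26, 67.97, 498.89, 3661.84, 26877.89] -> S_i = 9.26*7.34^i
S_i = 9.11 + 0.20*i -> [9.11, 9.31, 9.51, 9.71, 9.91]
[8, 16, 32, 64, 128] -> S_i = 8*2^i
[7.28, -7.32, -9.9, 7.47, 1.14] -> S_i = Random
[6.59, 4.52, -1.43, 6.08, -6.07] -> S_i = Random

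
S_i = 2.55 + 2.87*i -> [2.55, 5.42, 8.29, 11.16, 14.03]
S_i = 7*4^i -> [7, 28, 112, 448, 1792]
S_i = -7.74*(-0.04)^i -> [-7.74, 0.31, -0.01, 0.0, -0.0]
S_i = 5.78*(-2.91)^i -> [5.78, -16.82, 48.95, -142.43, 414.48]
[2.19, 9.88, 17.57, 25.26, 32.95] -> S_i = 2.19 + 7.69*i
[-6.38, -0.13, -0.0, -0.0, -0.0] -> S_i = -6.38*0.02^i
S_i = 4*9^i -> [4, 36, 324, 2916, 26244]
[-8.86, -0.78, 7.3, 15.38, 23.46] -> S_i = -8.86 + 8.08*i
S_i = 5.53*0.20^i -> [5.53, 1.11, 0.22, 0.04, 0.01]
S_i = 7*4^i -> [7, 28, 112, 448, 1792]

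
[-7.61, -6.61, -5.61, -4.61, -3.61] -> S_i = -7.61 + 1.00*i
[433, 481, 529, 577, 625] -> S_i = 433 + 48*i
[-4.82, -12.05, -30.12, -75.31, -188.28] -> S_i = -4.82*2.50^i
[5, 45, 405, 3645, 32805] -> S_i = 5*9^i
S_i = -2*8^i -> [-2, -16, -128, -1024, -8192]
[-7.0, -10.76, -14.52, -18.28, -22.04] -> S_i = -7.00 + -3.76*i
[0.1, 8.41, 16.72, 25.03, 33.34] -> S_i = 0.10 + 8.31*i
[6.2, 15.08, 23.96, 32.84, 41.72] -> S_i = 6.20 + 8.88*i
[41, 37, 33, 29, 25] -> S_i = 41 + -4*i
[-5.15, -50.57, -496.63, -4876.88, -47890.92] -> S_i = -5.15*9.82^i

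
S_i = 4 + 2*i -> [4, 6, 8, 10, 12]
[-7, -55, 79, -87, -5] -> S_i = Random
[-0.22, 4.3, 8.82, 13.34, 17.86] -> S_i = -0.22 + 4.52*i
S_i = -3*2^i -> [-3, -6, -12, -24, -48]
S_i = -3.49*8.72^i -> [-3.49, -30.43, -265.37, -2314.06, -20178.62]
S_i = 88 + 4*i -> [88, 92, 96, 100, 104]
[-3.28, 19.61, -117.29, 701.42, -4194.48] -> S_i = -3.28*(-5.98)^i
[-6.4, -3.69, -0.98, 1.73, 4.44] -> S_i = -6.40 + 2.71*i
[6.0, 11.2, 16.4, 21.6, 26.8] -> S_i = 6.00 + 5.20*i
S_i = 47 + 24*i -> [47, 71, 95, 119, 143]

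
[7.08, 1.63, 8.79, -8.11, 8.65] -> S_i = Random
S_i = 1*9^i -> [1, 9, 81, 729, 6561]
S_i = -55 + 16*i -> [-55, -39, -23, -7, 9]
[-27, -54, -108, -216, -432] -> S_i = -27*2^i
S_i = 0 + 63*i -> [0, 63, 126, 189, 252]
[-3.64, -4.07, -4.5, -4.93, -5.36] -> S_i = -3.64 + -0.43*i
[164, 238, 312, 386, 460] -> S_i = 164 + 74*i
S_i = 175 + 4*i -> [175, 179, 183, 187, 191]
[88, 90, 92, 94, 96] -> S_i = 88 + 2*i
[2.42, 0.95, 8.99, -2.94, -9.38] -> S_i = Random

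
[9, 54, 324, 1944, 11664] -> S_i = 9*6^i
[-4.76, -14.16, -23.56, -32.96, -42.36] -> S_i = -4.76 + -9.40*i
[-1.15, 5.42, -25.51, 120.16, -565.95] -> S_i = -1.15*(-4.71)^i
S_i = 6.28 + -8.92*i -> [6.28, -2.64, -11.56, -20.48, -29.4]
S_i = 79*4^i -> [79, 316, 1264, 5056, 20224]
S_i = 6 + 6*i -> [6, 12, 18, 24, 30]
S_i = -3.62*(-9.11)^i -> [-3.62, 32.98, -300.43, 2736.93, -24933.43]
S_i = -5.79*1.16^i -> [-5.79, -6.72, -7.79, -9.04, -10.48]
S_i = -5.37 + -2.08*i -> [-5.37, -7.45, -9.53, -11.61, -13.69]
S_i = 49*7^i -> [49, 343, 2401, 16807, 117649]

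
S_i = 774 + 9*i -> [774, 783, 792, 801, 810]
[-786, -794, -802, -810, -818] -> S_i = -786 + -8*i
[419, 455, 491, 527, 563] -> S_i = 419 + 36*i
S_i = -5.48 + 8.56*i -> [-5.48, 3.08, 11.64, 20.2, 28.76]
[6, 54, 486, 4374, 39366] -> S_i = 6*9^i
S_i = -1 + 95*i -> [-1, 94, 189, 284, 379]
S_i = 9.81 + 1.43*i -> [9.81, 11.24, 12.67, 14.1, 15.53]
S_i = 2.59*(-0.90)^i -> [2.59, -2.33, 2.1, -1.89, 1.7]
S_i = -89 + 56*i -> [-89, -33, 23, 79, 135]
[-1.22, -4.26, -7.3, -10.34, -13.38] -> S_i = -1.22 + -3.04*i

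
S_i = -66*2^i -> [-66, -132, -264, -528, -1056]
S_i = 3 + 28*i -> [3, 31, 59, 87, 115]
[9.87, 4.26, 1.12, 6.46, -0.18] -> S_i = Random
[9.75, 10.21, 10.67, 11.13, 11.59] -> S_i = 9.75 + 0.46*i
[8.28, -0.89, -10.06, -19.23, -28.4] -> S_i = 8.28 + -9.17*i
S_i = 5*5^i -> [5, 25, 125, 625, 3125]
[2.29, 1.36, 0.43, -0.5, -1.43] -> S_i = 2.29 + -0.93*i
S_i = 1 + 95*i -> [1, 96, 191, 286, 381]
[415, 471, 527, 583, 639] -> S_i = 415 + 56*i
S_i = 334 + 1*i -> [334, 335, 336, 337, 338]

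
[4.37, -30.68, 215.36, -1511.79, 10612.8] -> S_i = 4.37*(-7.02)^i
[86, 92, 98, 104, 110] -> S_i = 86 + 6*i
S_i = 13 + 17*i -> [13, 30, 47, 64, 81]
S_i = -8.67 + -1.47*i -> [-8.67, -10.14, -11.61, -13.08, -14.55]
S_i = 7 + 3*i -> [7, 10, 13, 16, 19]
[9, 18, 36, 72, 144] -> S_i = 9*2^i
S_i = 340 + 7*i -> [340, 347, 354, 361, 368]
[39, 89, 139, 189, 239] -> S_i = 39 + 50*i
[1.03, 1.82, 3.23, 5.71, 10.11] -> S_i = 1.03*1.77^i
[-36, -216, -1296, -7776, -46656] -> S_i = -36*6^i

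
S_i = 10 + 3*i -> [10, 13, 16, 19, 22]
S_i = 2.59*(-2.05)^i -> [2.59, -5.31, 10.88, -22.31, 45.74]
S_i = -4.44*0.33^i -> [-4.44, -1.47, -0.48, -0.16, -0.05]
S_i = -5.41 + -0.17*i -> [-5.41, -5.58, -5.75, -5.92, -6.09]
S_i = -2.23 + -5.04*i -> [-2.23, -7.27, -12.31, -17.35, -22.39]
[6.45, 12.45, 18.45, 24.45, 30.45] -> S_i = 6.45 + 6.00*i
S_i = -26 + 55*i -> [-26, 29, 84, 139, 194]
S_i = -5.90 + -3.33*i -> [-5.9, -9.23, -12.56, -15.89, -19.22]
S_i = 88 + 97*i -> [88, 185, 282, 379, 476]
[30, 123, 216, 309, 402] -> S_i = 30 + 93*i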